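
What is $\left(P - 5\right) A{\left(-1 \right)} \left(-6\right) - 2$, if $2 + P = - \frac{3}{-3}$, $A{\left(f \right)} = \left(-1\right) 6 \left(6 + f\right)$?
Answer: $-1082$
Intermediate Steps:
$A{\left(f \right)} = -36 - 6 f$ ($A{\left(f \right)} = - 6 \left(6 + f\right) = -36 - 6 f$)
$P = -1$ ($P = -2 - \frac{3}{-3} = -2 - -1 = -2 + 1 = -1$)
$\left(P - 5\right) A{\left(-1 \right)} \left(-6\right) - 2 = \left(-1 - 5\right) \left(-36 - -6\right) \left(-6\right) - 2 = - 6 \left(-36 + 6\right) \left(-6\right) - 2 = \left(-6\right) \left(-30\right) \left(-6\right) - 2 = 180 \left(-6\right) - 2 = -1080 - 2 = -1082$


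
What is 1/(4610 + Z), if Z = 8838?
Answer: 1/13448 ≈ 7.4361e-5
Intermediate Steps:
1/(4610 + Z) = 1/(4610 + 8838) = 1/13448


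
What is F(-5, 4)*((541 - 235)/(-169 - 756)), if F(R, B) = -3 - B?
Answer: 2142/925 ≈ 2.3157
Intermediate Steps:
F(-5, 4)*((541 - 235)/(-169 - 756)) = (-3 - 1*4)*((541 - 235)/(-169 - 756)) = (-3 - 4)*(306/(-925)) = -2142*(-1)/925 = -7*(-306/925) = 2142/925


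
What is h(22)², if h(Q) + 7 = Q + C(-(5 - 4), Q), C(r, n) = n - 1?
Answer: 1296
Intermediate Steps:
C(r, n) = -1 + n
h(Q) = -8 + 2*Q (h(Q) = -7 + (Q + (-1 + Q)) = -7 + (-1 + 2*Q) = -8 + 2*Q)
h(22)² = (-8 + 2*22)² = (-8 + 44)² = 36² = 1296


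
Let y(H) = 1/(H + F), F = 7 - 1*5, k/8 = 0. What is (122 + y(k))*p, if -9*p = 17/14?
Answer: -595/36 ≈ -16.528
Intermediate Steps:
k = 0 (k = 8*0 = 0)
F = 2 (F = 7 - 5 = 2)
p = -17/126 (p = -17/(9*14) = -1/9*17/14 = -17/126 ≈ -0.13492)
y(H) = 1/(2 + H) (y(H) = 1/(H + 2) = 1/(2 + H))
(122 + y(k))*p = (122 + 1/(2 + 0))*(-17/126) = (122 + 1/2)*(-17/126) = (245/2)*(-17/126) = -595/36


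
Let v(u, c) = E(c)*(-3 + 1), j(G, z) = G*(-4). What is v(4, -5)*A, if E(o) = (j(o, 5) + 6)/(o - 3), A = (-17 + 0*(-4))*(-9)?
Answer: 1989/2 ≈ 994.50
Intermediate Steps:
A = 153 (A = (-17 + 0)*(-9) = -17*(-9) = 153)
j(G, z) = -4*G
E(o) = (6 - 4*o)/(-3 + o) (E(o) = (-4*o + 6)/(o - 3) = (6 - 4*o)/(-3 + o))
v(u, c) = -4*(3 - 2*c)/(-3 + c) (v(u, c) = (2*(3 - 2*c)/(-3 + c))*(-3 + 1) = (2*(3 - 2*c)/(-3 + c))*(-2) = -4*(3 - 2*c)/(-3 + c))
v(4, -5)*A = (4*(-3 + 2*(-5))/(-3 - 5))*153 = (4*(-3 - 10)/(-8))*153 = (4*(-1/8)*(-13))*153 = (13/2)*153 = 1989/2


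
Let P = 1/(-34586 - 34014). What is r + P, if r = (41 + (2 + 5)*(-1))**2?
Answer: 79301599/68600 ≈ 1156.0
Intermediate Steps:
P = -1/68600 (P = 1/(-68600) = -1/68600 ≈ -1.4577e-5)
r = 1156 (r = (41 + 7*(-1))**2 = (41 - 7)**2 = 34**2 = 1156)
r + P = 1156 - 1/68600 = 79301599/68600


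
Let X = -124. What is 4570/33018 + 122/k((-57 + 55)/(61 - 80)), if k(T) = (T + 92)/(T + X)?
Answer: -2368593971/14445375 ≈ -163.97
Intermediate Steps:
k(T) = (92 + T)/(-124 + T) (k(T) = (T + 92)/(T - 124) = (92 + T)/(-124 + T))
4570/33018 + 122/k((-57 + 55)/(61 - 80)) = 4570/33018 + 122/(((92 + (-57 + 55)/(61 - 80))/(-124 + (-57 + 55)/(61 - 80)))) = 4570*(1/33018) + 122/(((92 - 2/(-19))/(-124 - 2/(-19)))) = 2285/16509 + 122/(((92 - 2*(-1/19))/(-124 - 2*(-1/19)))) = 2285/16509 + 122/(((92 + 2/19)/(-124 + 2/19))) = 2285/16509 + 122/(((1750/19)/(-2354/19))) = 2285/16509 + 122/((-19/2354*1750/19)) = 2285/16509 + 122/(-875/1177) = 2285/16509 + 122*(-1177/875) = 2285/16509 - 143594/875 = -2368593971/14445375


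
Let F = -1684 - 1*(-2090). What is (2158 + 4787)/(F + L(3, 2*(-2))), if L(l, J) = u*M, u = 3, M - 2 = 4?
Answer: 6945/424 ≈ 16.380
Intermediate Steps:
M = 6 (M = 2 + 4 = 6)
L(l, J) = 18 (L(l, J) = 3*6 = 18)
F = 406 (F = -1684 + 2090 = 406)
(2158 + 4787)/(F + L(3, 2*(-2))) = (2158 + 4787)/(406 + 18) = 6945/424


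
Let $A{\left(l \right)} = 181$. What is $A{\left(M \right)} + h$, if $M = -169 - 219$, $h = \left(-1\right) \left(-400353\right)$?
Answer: $400534$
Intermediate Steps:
$h = 400353$
$M = -388$ ($M = -169 - 219 = -388$)
$A{\left(M \right)} + h = 181 + 400353 = 400534$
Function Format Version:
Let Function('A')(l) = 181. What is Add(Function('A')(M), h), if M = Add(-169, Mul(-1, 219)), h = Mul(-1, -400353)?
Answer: 400534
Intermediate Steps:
h = 400353
M = -388 (M = Add(-169, -219) = -388)
Add(Function('A')(M), h) = Add(181, 400353) = 400534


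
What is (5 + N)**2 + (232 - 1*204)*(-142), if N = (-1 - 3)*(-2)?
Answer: -3807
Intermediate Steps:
N = 8 (N = -4*(-2) = 8)
(5 + N)**2 + (232 - 1*204)*(-142) = (5 + 8)**2 + (232 - 1*204)*(-142) = 13**2 + (232 - 204)*(-142) = 169 + 28*(-142) = 169 - 3976 = -3807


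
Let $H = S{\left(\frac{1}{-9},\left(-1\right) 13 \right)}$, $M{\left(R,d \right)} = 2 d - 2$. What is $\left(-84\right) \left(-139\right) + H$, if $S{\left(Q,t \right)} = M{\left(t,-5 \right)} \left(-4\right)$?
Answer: $11724$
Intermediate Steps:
$M{\left(R,d \right)} = -2 + 2 d$
$S{\left(Q,t \right)} = 48$ ($S{\left(Q,t \right)} = \left(-2 + 2 \left(-5\right)\right) \left(-4\right) = \left(-2 - 10\right) \left(-4\right) = \left(-12\right) \left(-4\right) = 48$)
$H = 48$
$\left(-84\right) \left(-139\right) + H = \left(-84\right) \left(-139\right) + 48 = 11676 + 48 = 11724$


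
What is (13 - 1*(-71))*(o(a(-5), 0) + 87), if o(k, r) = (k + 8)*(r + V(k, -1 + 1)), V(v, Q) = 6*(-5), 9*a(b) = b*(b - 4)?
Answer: -25452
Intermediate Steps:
a(b) = b*(-4 + b)/9 (a(b) = (b*(b - 4))/9 = (b*(-4 + b))/9 = b*(-4 + b)/9)
V(v, Q) = -30
o(k, r) = (-30 + r)*(8 + k) (o(k, r) = (k + 8)*(r - 30) = (8 + k)*(-30 + r) = (-30 + r)*(8 + k))
(13 - 1*(-71))*(o(a(-5), 0) + 87) = (13 - 1*(-71))*((-240 - 10*(-5)*(-4 - 5)/3 + 8*0 + ((⅑)*(-5)*(-4 - 5))*0) + 87) = (13 + 71)*((-240 - 10*(-5)*(-9)/3 + 0 + ((⅑)*(-5)*(-9))*0) + 87) = 84*((-240 - 30*5 + 0 + 5*0) + 87) = 84*((-240 - 150 + 0 + 0) + 87) = 84*(-390 + 87) = 84*(-303) = -25452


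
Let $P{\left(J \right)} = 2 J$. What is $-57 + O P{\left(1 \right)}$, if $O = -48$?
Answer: $-153$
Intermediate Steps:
$-57 + O P{\left(1 \right)} = -57 - 48 \cdot 2 \cdot 1 = -57 - 96 = -153$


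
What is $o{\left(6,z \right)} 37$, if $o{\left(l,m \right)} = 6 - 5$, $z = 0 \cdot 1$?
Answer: $37$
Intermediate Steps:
$z = 0$
$o{\left(l,m \right)} = 1$ ($o{\left(l,m \right)} = 6 - 5 = 1$)
$o{\left(6,z \right)} 37 = 1 \cdot 37 = 37$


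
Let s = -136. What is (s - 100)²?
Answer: 55696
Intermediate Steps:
(s - 100)² = (-136 - 100)² = (-236)² = 55696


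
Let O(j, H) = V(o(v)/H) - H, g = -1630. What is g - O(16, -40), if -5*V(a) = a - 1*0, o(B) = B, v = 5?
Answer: -66801/40 ≈ -1670.0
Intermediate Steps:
V(a) = -a/5 (V(a) = -(a - 1*0)/5 = -(a + 0)/5 = -a/5)
O(j, H) = -H - 1/H (O(j, H) = -1/H - H = -H - 1/H)
g - O(16, -40) = -1630 - (-1*(-40) - 1/(-40)) = -1630 - (40 - 1*(-1/40)) = -1630 - (40 + 1/40) = -1630 - 1*1601/40 = -1630 - 1601/40 = -66801/40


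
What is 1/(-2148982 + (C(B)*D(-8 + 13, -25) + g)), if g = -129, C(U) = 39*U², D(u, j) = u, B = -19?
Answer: -1/2078716 ≈ -4.8107e-7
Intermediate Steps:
1/(-2148982 + (C(B)*D(-8 + 13, -25) + g)) = 1/(-2148982 + ((39*(-19)²)*(-8 + 13) - 129)) = 1/(-2148982 + ((39*361)*5 - 129)) = 1/(-2148982 + (14079*5 - 129)) = 1/(-2148982 + (70395 - 129)) = 1/(-2148982 + 70266) = 1/(-2078716) = -1/2078716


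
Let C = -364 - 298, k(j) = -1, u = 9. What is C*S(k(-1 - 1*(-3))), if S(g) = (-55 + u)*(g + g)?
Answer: -60904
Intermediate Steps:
S(g) = -92*g (S(g) = (-55 + 9)*(g + g) = -92*g)
C = -662
C*S(k(-1 - 1*(-3))) = -(-60904)*(-1) = -662*92 = -60904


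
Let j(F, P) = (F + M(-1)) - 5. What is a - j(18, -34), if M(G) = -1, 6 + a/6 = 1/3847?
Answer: -184650/3847 ≈ -47.998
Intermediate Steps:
a = -138486/3847 (a = -36 + 6/3847 = -138486/3847 ≈ -35.998)
j(F, P) = -6 + F (j(F, P) = (F - 1) - 5 = (-1 + F) - 5 = -6 + F)
a - j(18, -34) = -138486/3847 - (-6 + 18) = -138486/3847 - 1*12 = -138486/3847 - 12 = -184650/3847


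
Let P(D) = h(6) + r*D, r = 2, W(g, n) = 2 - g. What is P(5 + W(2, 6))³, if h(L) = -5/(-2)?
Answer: 15625/8 ≈ 1953.1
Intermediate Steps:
h(L) = 5/2 (h(L) = -5*(-½) = 5/2)
P(D) = 5/2 + 2*D
P(5 + W(2, 6))³ = (5/2 + 2*(5 + (2 - 1*2)))³ = (5/2 + 2*(5 + (2 - 2)))³ = (5/2 + 2*(5 + 0))³ = (5/2 + 2*5)³ = (5/2 + 10)³ = (25/2)³ = 15625/8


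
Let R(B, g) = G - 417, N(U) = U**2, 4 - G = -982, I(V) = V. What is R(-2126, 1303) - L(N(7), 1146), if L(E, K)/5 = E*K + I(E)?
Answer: -280446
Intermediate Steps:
G = 986 (G = 4 - 1*(-982) = 4 + 982 = 986)
L(E, K) = 5*E + 5*E*K (L(E, K) = 5*(E*K + E) = 5*(E + E*K) = 5*E + 5*E*K)
R(B, g) = 569 (R(B, g) = 986 - 417 = 569)
R(-2126, 1303) - L(N(7), 1146) = 569 - 5*7**2*(1 + 1146) = 569 - 5*49*1147 = 569 - 1*281015 = 569 - 281015 = -280446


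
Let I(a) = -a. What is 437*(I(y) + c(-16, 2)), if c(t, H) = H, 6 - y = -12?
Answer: -6992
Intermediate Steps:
y = 18 (y = 6 - 1*(-12) = 6 + 12 = 18)
437*(I(y) + c(-16, 2)) = 437*(-1*18 + 2) = 437*(-18 + 2) = 437*(-16) = -6992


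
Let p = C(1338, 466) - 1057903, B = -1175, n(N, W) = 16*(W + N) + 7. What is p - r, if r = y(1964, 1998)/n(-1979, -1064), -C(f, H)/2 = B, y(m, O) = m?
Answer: -51385373629/48681 ≈ -1.0556e+6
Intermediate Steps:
n(N, W) = 7 + 16*N + 16*W (n(N, W) = 16*(N + W) + 7 = (16*N + 16*W) + 7 = 7 + 16*N + 16*W)
C(f, H) = 2350 (C(f, H) = -2*(-1175) = 2350)
p = -1055553 (p = 2350 - 1057903 = -1055553)
r = -1964/48681 (r = 1964/(7 + 16*(-1979) + 16*(-1064)) = 1964/(7 - 31664 - 17024) = 1964/(-48681) = 1964*(-1/48681) = -1964/48681 ≈ -0.040344)
p - r = -1055553 - 1*(-1964/48681) = -1055553 + 1964/48681 = -51385373629/48681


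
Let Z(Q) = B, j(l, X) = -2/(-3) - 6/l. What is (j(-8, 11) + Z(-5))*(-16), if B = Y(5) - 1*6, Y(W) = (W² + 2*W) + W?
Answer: -1700/3 ≈ -566.67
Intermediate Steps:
Y(W) = W² + 3*W
j(l, X) = ⅔ - 6/l (j(l, X) = -2*(-⅓) - 6/l = ⅔ - 6/l)
B = 34 (B = 5*(3 + 5) - 1*6 = 5*8 - 6 = 40 - 6 = 34)
Z(Q) = 34
(j(-8, 11) + Z(-5))*(-16) = ((⅔ - 6/(-8)) + 34)*(-16) = ((⅔ - 6*(-⅛)) + 34)*(-16) = ((⅔ + ¾) + 34)*(-16) = (17/12 + 34)*(-16) = (425/12)*(-16) = -1700/3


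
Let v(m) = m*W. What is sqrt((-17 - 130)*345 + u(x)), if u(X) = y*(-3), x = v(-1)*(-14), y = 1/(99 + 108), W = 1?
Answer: 2*I*sqrt(60363546)/69 ≈ 225.2*I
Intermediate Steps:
y = 1/207 ≈ 0.0048309
v(m) = m (v(m) = m*1 = m)
x = 14 (x = -1*(-14) = 14)
u(X) = -1/69 (u(X) = (1/207)*(-3) = -1/69)
sqrt((-17 - 130)*345 + u(x)) = sqrt((-17 - 130)*345 - 1/69) = sqrt(-147*345 - 1/69) = sqrt(-50715 - 1/69) = sqrt(-3499336/69) = 2*I*sqrt(60363546)/69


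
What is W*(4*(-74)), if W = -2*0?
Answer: 0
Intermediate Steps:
W = 0
W*(4*(-74)) = 0*(4*(-74)) = 0*(-296) = 0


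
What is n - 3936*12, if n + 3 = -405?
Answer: -47640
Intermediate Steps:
n = -408 (n = -3 - 405 = -408)
n - 3936*12 = -408 - 3936*12 = -408 - 328*144 = -408 - 47232 = -47640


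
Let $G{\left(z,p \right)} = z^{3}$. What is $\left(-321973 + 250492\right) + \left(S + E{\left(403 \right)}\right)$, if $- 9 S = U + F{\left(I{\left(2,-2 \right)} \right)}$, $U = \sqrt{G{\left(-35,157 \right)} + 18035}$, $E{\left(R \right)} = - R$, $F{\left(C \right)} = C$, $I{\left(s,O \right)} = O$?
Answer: $- \frac{646954}{9} - \frac{2 i \sqrt{690}}{3} \approx -71884.0 - 17.512 i$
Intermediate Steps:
$U = 6 i \sqrt{690}$ ($U = \sqrt{\left(-35\right)^{3} + 18035} = \sqrt{-42875 + 18035} = \sqrt{-24840} = 6 i \sqrt{690} \approx 157.61 i$)
$S = \frac{2}{9} - \frac{2 i \sqrt{690}}{3}$ ($S = - \frac{6 i \sqrt{690} - 2}{9} = - \frac{-2 + 6 i \sqrt{690}}{9} = \frac{2}{9} - \frac{2 i \sqrt{690}}{3} \approx 0.22222 - 17.512 i$)
$\left(-321973 + 250492\right) + \left(S + E{\left(403 \right)}\right) = \left(-321973 + 250492\right) + \left(\left(\frac{2}{9} - \frac{2 i \sqrt{690}}{3}\right) - 403\right) = -71481 - \left(\frac{3625}{9} + \frac{2 i \sqrt{690}}{3}\right) = - \frac{646954}{9} - \frac{2 i \sqrt{690}}{3}$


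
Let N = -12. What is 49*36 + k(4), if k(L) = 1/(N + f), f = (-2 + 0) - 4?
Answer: 31751/18 ≈ 1763.9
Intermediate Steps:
f = -6 (f = -2 - 4 = -6)
k(L) = -1/18 (k(L) = 1/(-12 - 6) = 1/(-18) = -1/18)
49*36 + k(4) = 49*36 - 1/18 = 1764 - 1/18 = 31751/18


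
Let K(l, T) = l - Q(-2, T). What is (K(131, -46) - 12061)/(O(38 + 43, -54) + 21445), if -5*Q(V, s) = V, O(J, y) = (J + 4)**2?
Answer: -29826/71675 ≈ -0.41613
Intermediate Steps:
O(J, y) = (4 + J)**2
Q(V, s) = -V/5
K(l, T) = -2/5 + l (K(l, T) = l - (-1)*(-2)/5 = l - 1*2/5 = l - 2/5 = -2/5 + l)
(K(131, -46) - 12061)/(O(38 + 43, -54) + 21445) = ((-2/5 + 131) - 12061)/((4 + (38 + 43))**2 + 21445) = (653/5 - 12061)/((4 + 81)**2 + 21445) = -59652/(5*(85**2 + 21445)) = -59652/(5*(7225 + 21445)) = -59652/5/28670 = -59652/5*1/28670 = -29826/71675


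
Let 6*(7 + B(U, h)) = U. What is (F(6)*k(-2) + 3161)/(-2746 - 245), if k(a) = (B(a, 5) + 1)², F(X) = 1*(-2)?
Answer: -27727/26919 ≈ -1.0300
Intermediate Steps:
F(X) = -2
B(U, h) = -7 + U/6
k(a) = (-6 + a/6)² (k(a) = ((-7 + a/6) + 1)² = (-6 + a/6)²)
(F(6)*k(-2) + 3161)/(-2746 - 245) = (-(-36 - 2)²/18 + 3161)/(-2746 - 245) = (-(-38)²/18 + 3161)/(-2991) = (-1444/18 + 3161)*(-1/2991) = (-2*361/9 + 3161)*(-1/2991) = (-722/9 + 3161)*(-1/2991) = (27727/9)*(-1/2991) = -27727/26919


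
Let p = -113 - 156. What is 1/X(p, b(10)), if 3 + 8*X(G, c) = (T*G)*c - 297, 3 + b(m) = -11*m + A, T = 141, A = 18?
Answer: 8/3602955 ≈ 2.2204e-6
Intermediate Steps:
b(m) = 15 - 11*m (b(m) = -3 + (-11*m + 18) = -3 + (18 - 11*m) = 15 - 11*m)
p = -269
X(G, c) = -75/2 + 141*G*c/8 (X(G, c) = -3/8 + ((141*G)*c - 297)/8 = -3/8 + (141*G*c - 297)/8 = -3/8 + (-297 + 141*G*c)/8 = -3/8 + (-297/8 + 141*G*c/8) = -75/2 + 141*G*c/8)
1/X(p, b(10)) = 1/(-75/2 + (141/8)*(-269)*(15 - 11*10)) = 1/(-75/2 + (141/8)*(-269)*(15 - 110)) = 1/(-75/2 + (141/8)*(-269)*(-95)) = 1/(-75/2 + 3603255/8) = 1/(3602955/8) = 8/3602955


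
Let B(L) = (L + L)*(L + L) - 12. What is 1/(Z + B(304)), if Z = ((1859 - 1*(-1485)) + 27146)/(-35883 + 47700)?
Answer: 11817/4368208174 ≈ 2.7052e-6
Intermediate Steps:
B(L) = -12 + 4*L² (B(L) = (2*L)*(2*L) - 12 = 4*L² - 12 = -12 + 4*L²)
Z = 30490/11817 (Z = ((1859 + 1485) + 27146)/11817 = (3344 + 27146)*(1/11817) = 30490*(1/11817) = 30490/11817 ≈ 2.5802)
1/(Z + B(304)) = 1/(30490/11817 + (-12 + 4*304²)) = 1/(30490/11817 + (-12 + 4*92416)) = 1/(30490/11817 + (-12 + 369664)) = 1/(30490/11817 + 369652) = 1/(4368208174/11817) = 11817/4368208174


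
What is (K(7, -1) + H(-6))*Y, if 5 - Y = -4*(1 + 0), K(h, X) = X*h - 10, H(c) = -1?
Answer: -162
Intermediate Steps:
K(h, X) = -10 + X*h
Y = 9 (Y = 5 - (-4)*(1 + 0) = 5 - (-4) = 5 - 1*(-4) = 5 + 4 = 9)
(K(7, -1) + H(-6))*Y = ((-10 - 1*7) - 1)*9 = ((-10 - 7) - 1)*9 = (-17 - 1)*9 = -18*9 = -162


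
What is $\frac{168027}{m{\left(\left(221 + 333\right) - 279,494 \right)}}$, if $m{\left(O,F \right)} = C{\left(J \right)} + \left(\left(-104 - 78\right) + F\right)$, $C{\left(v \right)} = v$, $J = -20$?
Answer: $\frac{168027}{292} \approx 575.43$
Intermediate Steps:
$m{\left(O,F \right)} = -202 + F$ ($m{\left(O,F \right)} = -20 + \left(\left(-104 - 78\right) + F\right) = -20 + \left(-182 + F\right) = -202 + F$)
$\frac{168027}{m{\left(\left(221 + 333\right) - 279,494 \right)}} = \frac{168027}{-202 + 494} = \frac{168027}{292}$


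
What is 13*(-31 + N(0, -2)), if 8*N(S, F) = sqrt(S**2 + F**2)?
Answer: -1599/4 ≈ -399.75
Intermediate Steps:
N(S, F) = sqrt(F**2 + S**2)/8 (N(S, F) = sqrt(S**2 + F**2)/8 = sqrt(F**2 + S**2)/8)
13*(-31 + N(0, -2)) = 13*(-31 + sqrt((-2)**2 + 0**2)/8) = 13*(-31 + sqrt(4 + 0)/8) = 13*(-31 + sqrt(4)/8) = 13*(-31 + (1/8)*2) = 13*(-31 + 1/4) = 13*(-123/4) = -1599/4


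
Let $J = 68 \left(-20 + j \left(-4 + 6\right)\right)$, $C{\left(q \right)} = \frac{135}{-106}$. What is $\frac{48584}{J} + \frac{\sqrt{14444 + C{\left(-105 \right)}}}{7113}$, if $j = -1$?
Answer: $- \frac{6073}{187} + \frac{\sqrt{162278474}}{753978} \approx -32.459$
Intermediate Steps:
$C{\left(q \right)} = - \frac{135}{106}$ ($C{\left(q \right)} = 135 \left(- \frac{1}{106}\right) = - \frac{135}{106}$)
$J = -1496$ ($J = 68 \left(-20 - \left(-4 + 6\right)\right) = 68 \left(-20 - 2\right) = 68 \left(-22\right) = -1496$)
$\frac{48584}{J} + \frac{\sqrt{14444 + C{\left(-105 \right)}}}{7113} = \frac{48584}{-1496} + \frac{\sqrt{14444 - \frac{135}{106}}}{7113} = 48584 \left(- \frac{1}{1496}\right) + \sqrt{\frac{1530929}{106}} \cdot \frac{1}{7113} = - \frac{6073}{187} + \frac{\sqrt{162278474}}{106} \cdot \frac{1}{7113} = - \frac{6073}{187} + \frac{\sqrt{162278474}}{753978}$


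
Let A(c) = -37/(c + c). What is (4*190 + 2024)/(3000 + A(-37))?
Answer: 5568/6001 ≈ 0.92785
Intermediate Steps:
A(c) = -37/(2*c) (A(c) = -37*1/(2*c) = -37/(2*c))
(4*190 + 2024)/(3000 + A(-37)) = (4*190 + 2024)/(3000 - 37/2/(-37)) = (760 + 2024)/(3000 - 37/2*(-1/37)) = 2784/(3000 + ½) = 2784/(6001/2) = 2784*(2/6001) = 5568/6001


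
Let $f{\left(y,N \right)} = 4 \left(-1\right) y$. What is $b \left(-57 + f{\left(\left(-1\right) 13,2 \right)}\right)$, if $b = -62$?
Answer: $310$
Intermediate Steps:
$f{\left(y,N \right)} = - 4 y$
$b \left(-57 + f{\left(\left(-1\right) 13,2 \right)}\right) = - 62 \left(-57 - 4 \left(\left(-1\right) 13\right)\right) = - 62 \left(-57 - -52\right) = - 62 \left(-57 + 52\right) = \left(-62\right) \left(-5\right) = 310$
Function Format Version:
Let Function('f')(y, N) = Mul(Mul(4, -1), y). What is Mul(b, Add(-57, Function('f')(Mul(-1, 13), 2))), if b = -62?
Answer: 310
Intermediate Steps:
Function('f')(y, N) = Mul(-4, y)
Mul(b, Add(-57, Function('f')(Mul(-1, 13), 2))) = Mul(-62, Add(-57, Mul(-4, Mul(-1, 13)))) = Mul(-62, Add(-57, Mul(-4, -13))) = Mul(-62, Add(-57, 52)) = Mul(-62, -5) = 310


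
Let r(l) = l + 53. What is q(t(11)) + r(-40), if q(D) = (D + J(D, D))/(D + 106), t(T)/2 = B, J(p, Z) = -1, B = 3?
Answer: 1461/112 ≈ 13.045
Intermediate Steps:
r(l) = 53 + l
t(T) = 6 (t(T) = 2*3 = 6)
q(D) = (-1 + D)/(106 + D) (q(D) = (D - 1)/(D + 106) = (-1 + D)/(106 + D))
q(t(11)) + r(-40) = (-1 + 6)/(106 + 6) + (53 - 40) = 5/112 + 13 = 1461/112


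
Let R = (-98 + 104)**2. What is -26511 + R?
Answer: -26475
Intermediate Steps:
R = 36 (R = 6**2 = 36)
-26511 + R = -26511 + 36 = -26475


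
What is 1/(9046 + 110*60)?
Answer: 1/15646 ≈ 6.3914e-5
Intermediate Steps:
1/(9046 + 110*60) = 1/(9046 + 6600) = 1/15646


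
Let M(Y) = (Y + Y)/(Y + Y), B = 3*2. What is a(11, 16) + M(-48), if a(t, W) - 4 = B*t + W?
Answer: 87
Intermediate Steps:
B = 6
M(Y) = 1 (M(Y) = (2*Y)/((2*Y)) = (2*Y)*(1/(2*Y)) = 1)
a(t, W) = 4 + W + 6*t (a(t, W) = 4 + (6*t + W) = 4 + (W + 6*t) = 4 + W + 6*t)
a(11, 16) + M(-48) = (4 + 16 + 6*11) + 1 = (4 + 16 + 66) + 1 = 86 + 1 = 87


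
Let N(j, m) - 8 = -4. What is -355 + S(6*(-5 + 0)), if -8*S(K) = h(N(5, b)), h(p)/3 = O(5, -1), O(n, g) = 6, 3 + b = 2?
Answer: -1429/4 ≈ -357.25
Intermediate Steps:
b = -1 (b = -3 + 2 = -1)
N(j, m) = 4 (N(j, m) = 8 - 4 = 4)
h(p) = 18 (h(p) = 3*6 = 18)
S(K) = -9/4 (S(K) = -1/8*18 = -9/4)
-355 + S(6*(-5 + 0)) = -355 - 9/4 = -1429/4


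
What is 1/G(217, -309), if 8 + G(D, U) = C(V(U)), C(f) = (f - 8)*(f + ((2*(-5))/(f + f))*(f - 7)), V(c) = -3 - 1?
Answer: 1/205 ≈ 0.0048781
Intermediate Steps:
V(c) = -4
C(f) = (-8 + f)*(f - 5*(-7 + f)/f) (C(f) = (-8 + f)*(f + (-10*1/(2*f))*(-7 + f)) = (-8 + f)*(f + (-5/f)*(-7 + f)) = (-8 + f)*(f - 5*(-7 + f)/f))
G(D, U) = 205 (G(D, U) = -8 + (75 + (-4)² - 280/(-4) - 13*(-4)) = -8 + (75 + 16 - 280*(-¼) + 52) = -8 + (75 + 16 + 70 + 52) = -8 + 213 = 205)
1/G(217, -309) = 1/205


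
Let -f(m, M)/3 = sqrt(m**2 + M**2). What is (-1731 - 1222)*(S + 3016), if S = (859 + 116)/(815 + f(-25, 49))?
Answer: -5675546347393/636991 - 8637525*sqrt(3026)/636991 ≈ -8.9107e+6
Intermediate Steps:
f(m, M) = -3*sqrt(M**2 + m**2) (f(m, M) = -3*sqrt(m**2 + M**2) = -3*sqrt(M**2 + m**2))
S = 975/(815 - 3*sqrt(3026)) (S = (859 + 116)/(815 - 3*sqrt(49**2 + (-25)**2)) = 975/(815 - 3*sqrt(2401 + 625)) = 975/(815 - 3*sqrt(3026)) ≈ 1.5001)
(-1731 - 1222)*(S + 3016) = (-1731 - 1222)*((794625/636991 + 2925*sqrt(3026)/636991) + 3016) = -2953*(1921959481/636991 + 2925*sqrt(3026)/636991) = -5675546347393/636991 - 8637525*sqrt(3026)/636991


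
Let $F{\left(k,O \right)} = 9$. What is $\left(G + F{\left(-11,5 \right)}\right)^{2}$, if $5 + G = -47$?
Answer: $1849$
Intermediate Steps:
$G = -52$ ($G = -5 - 47 = -52$)
$\left(G + F{\left(-11,5 \right)}\right)^{2} = \left(-52 + 9\right)^{2} = \left(-43\right)^{2} = 1849$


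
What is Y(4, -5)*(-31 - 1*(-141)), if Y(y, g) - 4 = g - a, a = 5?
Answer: -660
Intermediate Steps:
Y(y, g) = -1 + g (Y(y, g) = 4 + (g - 1*5) = 4 + (g - 5) = 4 + (-5 + g) = -1 + g)
Y(4, -5)*(-31 - 1*(-141)) = (-1 - 5)*(-31 - 1*(-141)) = -6*(-31 + 141) = -6*110 = -660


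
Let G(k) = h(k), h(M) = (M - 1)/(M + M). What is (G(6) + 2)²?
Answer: 841/144 ≈ 5.8403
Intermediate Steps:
h(M) = (-1 + M)/(2*M) (h(M) = (-1 + M)/((2*M)) = (-1 + M)*(1/(2*M)) = (-1 + M)/(2*M))
G(k) = (-1 + k)/(2*k)
(G(6) + 2)² = ((½)*(-1 + 6)/6 + 2)² = ((½)*(⅙)*5 + 2)² = (5/12 + 2)² = (29/12)² = 841/144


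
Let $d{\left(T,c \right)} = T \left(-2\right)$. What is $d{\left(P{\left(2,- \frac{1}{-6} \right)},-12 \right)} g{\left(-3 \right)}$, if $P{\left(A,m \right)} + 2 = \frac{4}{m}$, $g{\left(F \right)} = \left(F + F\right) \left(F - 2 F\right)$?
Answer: $792$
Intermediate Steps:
$g{\left(F \right)} = - 2 F^{2}$ ($g{\left(F \right)} = 2 F \left(- F\right) = - 2 F^{2}$)
$P{\left(A,m \right)} = -2 + \frac{4}{m}$
$d{\left(T,c \right)} = - 2 T$
$d{\left(P{\left(2,- \frac{1}{-6} \right)},-12 \right)} g{\left(-3 \right)} = - 2 \left(-2 + \frac{4}{\left(-1\right) \frac{1}{-6}}\right) \left(- 2 \left(-3\right)^{2}\right) = - 2 \left(-2 + \frac{4}{\left(-1\right) \left(- \frac{1}{6}\right)}\right) \left(\left(-2\right) 9\right) = - 2 \left(-2 + 4 \frac{1}{\frac{1}{6}}\right) \left(-18\right) = - 2 \left(-2 + 4 \cdot 6\right) \left(-18\right) = - 2 \left(-2 + 24\right) \left(-18\right) = \left(-2\right) 22 \left(-18\right) = \left(-44\right) \left(-18\right) = 792$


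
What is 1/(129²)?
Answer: 1/16641 ≈ 6.0093e-5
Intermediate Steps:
1/(129²) = 1/16641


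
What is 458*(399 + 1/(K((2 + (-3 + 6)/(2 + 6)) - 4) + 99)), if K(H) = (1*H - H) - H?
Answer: 147110974/805 ≈ 1.8275e+5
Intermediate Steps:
K(H) = -H (K(H) = (H - H) - H = 0 - H = -H)
458*(399 + 1/(K((2 + (-3 + 6)/(2 + 6)) - 4) + 99)) = 458*(399 + 1/(-((2 + (-3 + 6)/(2 + 6)) - 4) + 99)) = 458*(399 + 1/(-((2 + 3/8) - 4) + 99)) = 458*(399 + 1/(-(19/8 - 4) + 99)) = 458*(399 + 1/(-1*(-13/8) + 99)) = 458*(399 + 1/(13/8 + 99)) = 458*(399 + 1/(805/8)) = 458*(399 + 8/805) = 458*(321203/805) = 147110974/805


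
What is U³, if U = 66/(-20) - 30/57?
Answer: -384240583/6859000 ≈ -56.020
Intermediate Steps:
U = -727/190 (U = 66*(-1/20) - 30*1/57 = -33/10 - 10/19 = -727/190 ≈ -3.8263)
U³ = (-727/190)³ = -384240583/6859000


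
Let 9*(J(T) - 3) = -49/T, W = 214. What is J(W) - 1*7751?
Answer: -14922697/1926 ≈ -7748.0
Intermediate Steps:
J(T) = 3 - 49/(9*T) (J(T) = 3 + (-49/T)/9 = 3 - 49/(9*T))
J(W) - 1*7751 = (3 - 49/9/214) - 1*7751 = (3 - 49/9*1/214) - 7751 = (3 - 49/1926) - 7751 = 5729/1926 - 7751 = -14922697/1926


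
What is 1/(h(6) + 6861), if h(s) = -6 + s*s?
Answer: 1/6891 ≈ 0.00014512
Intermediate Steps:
h(s) = -6 + s²
1/(h(6) + 6861) = 1/((-6 + 6²) + 6861) = 1/((-6 + 36) + 6861) = 1/(30 + 6861) = 1/6891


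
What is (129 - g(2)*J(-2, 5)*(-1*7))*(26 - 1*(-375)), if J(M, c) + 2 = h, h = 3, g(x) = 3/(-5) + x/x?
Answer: 264259/5 ≈ 52852.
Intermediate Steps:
g(x) = ⅖ (g(x) = 3*(-⅕) + 1 = -⅗ + 1 = ⅖)
J(M, c) = 1 (J(M, c) = -2 + 3 = 1)
(129 - g(2)*J(-2, 5)*(-1*7))*(26 - 1*(-375)) = (129 - (⅖)*1*(-1*7))*(26 - 1*(-375)) = (129 - 2*(-7)/5)*(26 + 375) = (129 - 1*(-14/5))*401 = (129 + 14/5)*401 = (659/5)*401 = 264259/5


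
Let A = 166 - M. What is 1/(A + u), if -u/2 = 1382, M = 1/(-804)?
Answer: -804/2088791 ≈ -0.00038491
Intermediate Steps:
M = -1/804 ≈ -0.0012438
u = -2764 (u = -2*1382 = -2764)
A = 133465/804 (A = 166 - 1*(-1/804) = 166 + 1/804 = 133465/804 ≈ 166.00)
1/(A + u) = 1/(133465/804 - 2764) = 1/(-2088791/804) = -804/2088791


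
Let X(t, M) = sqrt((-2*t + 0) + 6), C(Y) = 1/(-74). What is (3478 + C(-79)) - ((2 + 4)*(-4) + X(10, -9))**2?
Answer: 215783/74 + 48*I*sqrt(14) ≈ 2916.0 + 179.6*I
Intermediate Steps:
C(Y) = -1/74
X(t, M) = sqrt(6 - 2*t) (X(t, M) = sqrt(-2*t + 6) = sqrt(6 - 2*t))
(3478 + C(-79)) - ((2 + 4)*(-4) + X(10, -9))**2 = (3478 - 1/74) - ((2 + 4)*(-4) + sqrt(6 - 2*10))**2 = 257371/74 - (6*(-4) + sqrt(6 - 20))**2 = 257371/74 - (-24 + sqrt(-14))**2 = 257371/74 - (-24 + I*sqrt(14))**2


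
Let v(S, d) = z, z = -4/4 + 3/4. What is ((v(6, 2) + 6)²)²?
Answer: 279841/256 ≈ 1093.1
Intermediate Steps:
z = -¼ (z = -4*¼ + 3*(¼) = -1 + ¾ = -¼ ≈ -0.25000)
v(S, d) = -¼
((v(6, 2) + 6)²)² = ((-¼ + 6)²)² = ((23/4)²)² = (529/16)² = 279841/256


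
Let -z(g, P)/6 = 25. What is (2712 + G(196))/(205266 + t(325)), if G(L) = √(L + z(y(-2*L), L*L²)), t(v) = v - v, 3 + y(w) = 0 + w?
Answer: 452/34211 + √46/205266 ≈ 0.013245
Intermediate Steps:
y(w) = -3 + w (y(w) = -3 + (0 + w) = -3 + w)
z(g, P) = -150 (z(g, P) = -6*25 = -150)
t(v) = 0
G(L) = √(-150 + L) (G(L) = √(L - 150) = √(-150 + L))
(2712 + G(196))/(205266 + t(325)) = (2712 + √(-150 + 196))/(205266 + 0) = (2712 + √46)/205266 = (2712 + √46)*(1/205266) = 452/34211 + √46/205266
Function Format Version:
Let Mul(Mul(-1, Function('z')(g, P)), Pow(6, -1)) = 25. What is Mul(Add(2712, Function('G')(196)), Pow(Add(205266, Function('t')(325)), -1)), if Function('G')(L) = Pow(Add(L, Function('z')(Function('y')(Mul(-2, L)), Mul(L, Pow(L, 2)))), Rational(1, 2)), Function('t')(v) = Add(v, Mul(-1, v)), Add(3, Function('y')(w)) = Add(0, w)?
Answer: Add(Rational(452, 34211), Mul(Rational(1, 205266), Pow(46, Rational(1, 2)))) ≈ 0.013245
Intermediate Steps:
Function('y')(w) = Add(-3, w) (Function('y')(w) = Add(-3, Add(0, w)) = Add(-3, w))
Function('z')(g, P) = -150 (Function('z')(g, P) = Mul(-6, 25) = -150)
Function('t')(v) = 0
Function('G')(L) = Pow(Add(-150, L), Rational(1, 2)) (Function('G')(L) = Pow(Add(L, -150), Rational(1, 2)) = Pow(Add(-150, L), Rational(1, 2)))
Mul(Add(2712, Function('G')(196)), Pow(Add(205266, Function('t')(325)), -1)) = Mul(Add(2712, Pow(Add(-150, 196), Rational(1, 2))), Pow(Add(205266, 0), -1)) = Mul(Add(2712, Pow(46, Rational(1, 2))), Pow(205266, -1)) = Mul(Add(2712, Pow(46, Rational(1, 2))), Rational(1, 205266)) = Add(Rational(452, 34211), Mul(Rational(1, 205266), Pow(46, Rational(1, 2))))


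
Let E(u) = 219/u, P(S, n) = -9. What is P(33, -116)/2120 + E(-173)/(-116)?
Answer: 70917/10636040 ≈ 0.0066676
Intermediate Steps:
P(33, -116)/2120 + E(-173)/(-116) = -9/2120 + (219/(-173))/(-116) = -9*1/2120 + (219*(-1/173))*(-1/116) = -9/2120 - 219/173*(-1/116) = -9/2120 + 219/20068 = 70917/10636040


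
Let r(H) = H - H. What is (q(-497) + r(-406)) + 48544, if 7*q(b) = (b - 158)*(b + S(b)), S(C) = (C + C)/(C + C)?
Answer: 664688/7 ≈ 94955.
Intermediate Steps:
r(H) = 0
S(C) = 1 (S(C) = (2*C)/((2*C)) = (2*C)*(1/(2*C)) = 1)
q(b) = (1 + b)*(-158 + b)/7 (q(b) = ((b - 158)*(b + 1))/7 = ((-158 + b)*(1 + b))/7 = ((1 + b)*(-158 + b))/7 = (1 + b)*(-158 + b)/7)
(q(-497) + r(-406)) + 48544 = ((-158/7 - 157/7*(-497) + (1/7)*(-497)**2) + 0) + 48544 = ((-158/7 + 11147 + (1/7)*247009) + 0) + 48544 = ((-158/7 + 11147 + 35287) + 0) + 48544 = (324880/7 + 0) + 48544 = 324880/7 + 48544 = 664688/7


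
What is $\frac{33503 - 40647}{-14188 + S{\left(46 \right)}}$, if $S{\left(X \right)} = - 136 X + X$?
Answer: $\frac{76}{217} \approx 0.35023$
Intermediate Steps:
$S{\left(X \right)} = - 135 X$
$\frac{33503 - 40647}{-14188 + S{\left(46 \right)}} = \frac{33503 - 40647}{-14188 - 6210} = - \frac{7144}{-14188 - 6210} = - \frac{7144}{-20398} = \left(-7144\right) \left(- \frac{1}{20398}\right) = \frac{76}{217}$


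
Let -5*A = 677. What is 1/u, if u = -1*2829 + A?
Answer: -5/14822 ≈ -0.00033734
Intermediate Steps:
A = -677/5 (A = -1/5*677 = -677/5 ≈ -135.40)
u = -14822/5 (u = -1*2829 - 677/5 = -2829 - 677/5 = -14822/5 ≈ -2964.4)
1/u = 1/(-14822/5) = -5/14822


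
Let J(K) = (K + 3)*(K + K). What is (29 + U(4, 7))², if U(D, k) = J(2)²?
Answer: 184041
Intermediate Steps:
J(K) = 2*K*(3 + K) (J(K) = (3 + K)*(2*K) = 2*K*(3 + K))
U(D, k) = 400 (U(D, k) = (2*2*(3 + 2))² = (2*2*5)² = 20² = 400)
(29 + U(4, 7))² = (29 + 400)² = 429² = 184041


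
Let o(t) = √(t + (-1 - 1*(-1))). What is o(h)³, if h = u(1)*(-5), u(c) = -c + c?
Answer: 0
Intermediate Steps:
u(c) = 0
h = 0 (h = 0*(-5) = 0)
o(t) = √t (o(t) = √(t + (-1 + 1)) = √(t + 0) = √t)
o(h)³ = (√0)³ = 0³ = 0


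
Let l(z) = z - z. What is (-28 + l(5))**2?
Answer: 784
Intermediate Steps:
l(z) = 0
(-28 + l(5))**2 = (-28 + 0)**2 = (-28)**2 = 784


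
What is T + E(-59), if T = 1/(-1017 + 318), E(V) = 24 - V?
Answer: 58016/699 ≈ 82.999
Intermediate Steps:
T = -1/699 (T = 1/(-699) = -1/699 ≈ -0.0014306)
T + E(-59) = -1/699 + (24 - 1*(-59)) = -1/699 + (24 + 59) = -1/699 + 83 = 58016/699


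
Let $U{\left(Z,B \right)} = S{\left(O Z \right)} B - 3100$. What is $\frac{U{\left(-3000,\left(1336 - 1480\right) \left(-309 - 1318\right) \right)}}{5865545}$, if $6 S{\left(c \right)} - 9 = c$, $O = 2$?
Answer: $- \frac{233939668}{5865545} \approx -39.884$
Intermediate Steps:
$S{\left(c \right)} = \frac{3}{2} + \frac{c}{6}$
$U{\left(Z,B \right)} = -3100 + B \left(\frac{3}{2} + \frac{Z}{3}\right)$ ($U{\left(Z,B \right)} = \left(\frac{3}{2} + \frac{2 Z}{6}\right) B - 3100 = \left(\frac{3}{2} + \frac{Z}{3}\right) B - 3100 = B \left(\frac{3}{2} + \frac{Z}{3}\right) - 3100 = -3100 + B \left(\frac{3}{2} + \frac{Z}{3}\right)$)
$\frac{U{\left(-3000,\left(1336 - 1480\right) \left(-309 - 1318\right) \right)}}{5865545} = \frac{-3100 + \frac{\left(1336 - 1480\right) \left(-309 - 1318\right) \left(9 + 2 \left(-3000\right)\right)}{6}}{5865545} = \left(-3100 + \frac{\left(-144\right) \left(-1627\right) \left(9 - 6000\right)}{6}\right) \frac{1}{5865545} = \left(-3100 + \frac{1}{6} \cdot 234288 \left(-5991\right)\right) \frac{1}{5865545} = \left(-3100 - 233936568\right) \frac{1}{5865545} = \left(-233939668\right) \frac{1}{5865545} = - \frac{233939668}{5865545}$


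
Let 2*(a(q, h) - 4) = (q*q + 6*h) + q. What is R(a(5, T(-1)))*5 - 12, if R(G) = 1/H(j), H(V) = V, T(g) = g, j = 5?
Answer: -11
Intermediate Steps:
a(q, h) = 4 + q/2 + q**2/2 + 3*h (a(q, h) = 4 + ((q*q + 6*h) + q)/2 = 4 + ((q**2 + 6*h) + q)/2 = 4 + (q + q**2 + 6*h)/2 = 4 + (q/2 + q**2/2 + 3*h) = 4 + q/2 + q**2/2 + 3*h)
R(G) = 1/5
R(a(5, T(-1)))*5 - 12 = (1/5)*5 - 12 = 1 - 12 = -11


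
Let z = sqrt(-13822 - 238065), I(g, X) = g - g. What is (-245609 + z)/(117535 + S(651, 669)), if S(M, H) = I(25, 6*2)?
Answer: -245609/117535 + I*sqrt(251887)/117535 ≈ -2.0897 + 0.0042701*I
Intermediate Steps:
I(g, X) = 0
S(M, H) = 0
z = I*sqrt(251887) (z = sqrt(-251887) = I*sqrt(251887) ≈ 501.88*I)
(-245609 + z)/(117535 + S(651, 669)) = (-245609 + I*sqrt(251887))/(117535 + 0) = (-245609 + I*sqrt(251887))/117535 = (-245609 + I*sqrt(251887))*(1/117535) = -245609/117535 + I*sqrt(251887)/117535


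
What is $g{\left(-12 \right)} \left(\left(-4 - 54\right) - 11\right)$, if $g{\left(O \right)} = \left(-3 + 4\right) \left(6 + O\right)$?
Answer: $414$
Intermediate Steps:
$g{\left(O \right)} = 6 + O$ ($g{\left(O \right)} = 1 \left(6 + O\right) = 6 + O$)
$g{\left(-12 \right)} \left(\left(-4 - 54\right) - 11\right) = \left(6 - 12\right) \left(\left(-4 - 54\right) - 11\right) = - 6 \left(-58 - 11\right) = \left(-6\right) \left(-69\right) = 414$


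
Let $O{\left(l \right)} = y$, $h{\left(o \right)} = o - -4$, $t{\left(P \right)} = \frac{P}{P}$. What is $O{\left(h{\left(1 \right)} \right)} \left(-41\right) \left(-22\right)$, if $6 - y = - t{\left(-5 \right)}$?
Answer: $6314$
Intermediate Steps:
$t{\left(P \right)} = 1$
$y = 7$ ($y = 6 - \left(-1\right) 1 = 6 - -1 = 6 + 1 = 7$)
$h{\left(o \right)} = 4 + o$ ($h{\left(o \right)} = o + 4 = 4 + o$)
$O{\left(l \right)} = 7$
$O{\left(h{\left(1 \right)} \right)} \left(-41\right) \left(-22\right) = 7 \left(-41\right) \left(-22\right) = \left(-287\right) \left(-22\right) = 6314$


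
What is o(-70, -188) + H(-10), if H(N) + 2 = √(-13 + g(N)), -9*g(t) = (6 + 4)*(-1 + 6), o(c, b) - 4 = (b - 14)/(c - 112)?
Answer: 283/91 + I*√167/3 ≈ 3.1099 + 4.3076*I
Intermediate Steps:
o(c, b) = 4 + (-14 + b)/(-112 + c) (o(c, b) = 4 + (b - 14)/(c - 112) = 4 + (-14 + b)/(-112 + c))
g(t) = -50/9 (g(t) = -(6 + 4)*(-1 + 6)/9 = -10*5/9 = -⅑*50 = -50/9)
H(N) = -2 + I*√167/3 (H(N) = -2 + √(-13 - 50/9) = -2 + √(-167/9) = -2 + I*√167/3)
o(-70, -188) + H(-10) = (-462 - 188 + 4*(-70))/(-112 - 70) + (-2 + I*√167/3) = (-462 - 188 - 280)/(-182) + (-2 + I*√167/3) = -1/182*(-930) + (-2 + I*√167/3) = 465/91 + (-2 + I*√167/3) = 283/91 + I*√167/3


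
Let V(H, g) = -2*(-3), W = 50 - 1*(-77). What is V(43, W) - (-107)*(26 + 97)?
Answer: 13167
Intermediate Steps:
W = 127 (W = 50 + 77 = 127)
V(H, g) = 6
V(43, W) - (-107)*(26 + 97) = 6 - (-107)*(26 + 97) = 6 - (-107)*123 = 6 - 1*(-13161) = 6 + 13161 = 13167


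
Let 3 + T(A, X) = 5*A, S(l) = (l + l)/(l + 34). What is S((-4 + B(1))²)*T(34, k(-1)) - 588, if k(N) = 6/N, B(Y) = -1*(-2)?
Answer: -10504/19 ≈ -552.84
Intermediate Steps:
B(Y) = 2
S(l) = 2*l/(34 + l) (S(l) = (2*l)/(34 + l) = 2*l/(34 + l))
T(A, X) = -3 + 5*A
S((-4 + B(1))²)*T(34, k(-1)) - 588 = (2*(-4 + 2)²/(34 + (-4 + 2)²))*(-3 + 5*34) - 588 = (2*(-2)²/(34 + (-2)²))*(-3 + 170) - 588 = (2*4/(34 + 4))*167 - 588 = (2*4/38)*167 - 588 = (2*4*(1/38))*167 - 588 = (4/19)*167 - 588 = 668/19 - 588 = -10504/19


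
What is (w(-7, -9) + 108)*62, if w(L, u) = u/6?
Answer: 6603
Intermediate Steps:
w(L, u) = u/6 (w(L, u) = u*(⅙) = u/6)
(w(-7, -9) + 108)*62 = ((⅙)*(-9) + 108)*62 = (-3/2 + 108)*62 = (213/2)*62 = 6603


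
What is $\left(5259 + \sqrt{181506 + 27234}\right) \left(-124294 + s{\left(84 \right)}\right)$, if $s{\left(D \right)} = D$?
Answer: $-653220390 - 1738940 \sqrt{1065} \approx -7.0997 \cdot 10^{8}$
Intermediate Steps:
$\left(5259 + \sqrt{181506 + 27234}\right) \left(-124294 + s{\left(84 \right)}\right) = \left(5259 + \sqrt{181506 + 27234}\right) \left(-124294 + 84\right) = \left(5259 + \sqrt{208740}\right) \left(-124210\right) = \left(5259 + 14 \sqrt{1065}\right) \left(-124210\right) = -653220390 - 1738940 \sqrt{1065}$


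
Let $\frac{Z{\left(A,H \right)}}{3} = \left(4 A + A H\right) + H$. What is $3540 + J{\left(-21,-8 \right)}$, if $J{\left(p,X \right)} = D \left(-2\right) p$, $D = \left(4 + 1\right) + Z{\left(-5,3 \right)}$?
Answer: $-282$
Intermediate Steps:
$Z{\left(A,H \right)} = 3 H + 12 A + 3 A H$ ($Z{\left(A,H \right)} = 3 \left(\left(4 A + A H\right) + H\right) = 3 \left(H + 4 A + A H\right) = 3 H + 12 A + 3 A H$)
$D = -91$ ($D = \left(4 + 1\right) + \left(3 \cdot 3 + 12 \left(-5\right) + 3 \left(-5\right) 3\right) = 5 - 96 = -91$)
$J{\left(p,X \right)} = 182 p$ ($J{\left(p,X \right)} = \left(-91\right) \left(-2\right) p = 182 p$)
$3540 + J{\left(-21,-8 \right)} = 3540 + 182 \left(-21\right) = 3540 - 3822 = -282$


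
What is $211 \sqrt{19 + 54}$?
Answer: $211 \sqrt{73} \approx 1802.8$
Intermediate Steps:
$211 \sqrt{19 + 54} = 211 \sqrt{73}$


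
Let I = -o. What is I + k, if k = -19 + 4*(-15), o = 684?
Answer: -763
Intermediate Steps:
I = -684 (I = -1*684 = -684)
k = -79 (k = -19 - 60 = -79)
I + k = -684 - 79 = -763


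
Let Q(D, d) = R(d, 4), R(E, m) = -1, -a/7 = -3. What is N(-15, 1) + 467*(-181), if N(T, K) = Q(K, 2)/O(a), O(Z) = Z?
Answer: -1775068/21 ≈ -84527.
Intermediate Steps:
a = 21 (a = -7*(-3) = 21)
Q(D, d) = -1
N(T, K) = -1/21
N(-15, 1) + 467*(-181) = -1/21 + 467*(-181) = -1/21 - 84527 = -1775068/21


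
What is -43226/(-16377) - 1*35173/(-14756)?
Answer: 71404181/14215236 ≈ 5.0231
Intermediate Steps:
-43226/(-16377) - 1*35173/(-14756) = -43226*(-1/16377) - 35173*(-1/14756) = 43226/16377 + 2069/868 = 71404181/14215236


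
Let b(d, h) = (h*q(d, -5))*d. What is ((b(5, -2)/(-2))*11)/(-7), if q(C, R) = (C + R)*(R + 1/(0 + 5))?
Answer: 0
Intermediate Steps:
q(C, R) = (⅕ + R)*(C + R) (q(C, R) = (C + R)*(R + 1/5) = (C + R)*(R + ⅕) = (C + R)*(⅕ + R) = (⅕ + R)*(C + R))
b(d, h) = d*h*(24 - 24*d/5) (b(d, h) = (h*((-5)² + d/5 + (⅕)*(-5) + d*(-5)))*d = (h*(25 + d/5 - 1 - 5*d))*d = (h*(24 - 24*d/5))*d = d*h*(24 - 24*d/5))
((b(5, -2)/(-2))*11)/(-7) = ((((24/5)*5*(-2)*(5 - 1*5))/(-2))*11)/(-7) = ((((24/5)*5*(-2)*(5 - 5))*(-½))*11)*(-⅐) = ((((24/5)*5*(-2)*0)*(-½))*11)*(-⅐) = ((0*(-½))*11)*(-⅐) = (0*11)*(-⅐) = 0*(-⅐) = 0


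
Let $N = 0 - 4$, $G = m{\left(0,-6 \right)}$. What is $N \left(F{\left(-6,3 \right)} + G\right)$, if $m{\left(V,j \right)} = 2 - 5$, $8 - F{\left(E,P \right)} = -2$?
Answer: $-28$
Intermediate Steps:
$F{\left(E,P \right)} = 10$ ($F{\left(E,P \right)} = 8 - -2 = 8 + 2 = 10$)
$m{\left(V,j \right)} = -3$ ($m{\left(V,j \right)} = 2 - 5 = -3$)
$G = -3$
$N = -4$ ($N = 0 - 4 = -4$)
$N \left(F{\left(-6,3 \right)} + G\right) = - 4 \left(10 - 3\right) = \left(-4\right) 7 = -28$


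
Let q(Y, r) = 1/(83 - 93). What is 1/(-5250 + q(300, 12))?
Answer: -10/52501 ≈ -0.00019047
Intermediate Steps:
q(Y, r) = -⅒ (q(Y, r) = 1/(-10) = -⅒)
1/(-5250 + q(300, 12)) = 1/(-5250 - ⅒) = 1/(-52501/10) = -10/52501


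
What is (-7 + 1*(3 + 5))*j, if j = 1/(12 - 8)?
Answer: ¼ ≈ 0.25000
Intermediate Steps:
j = ¼ (j = 1/4 = ¼ ≈ 0.25000)
(-7 + 1*(3 + 5))*j = (-7 + 1*(3 + 5))*(¼) = (-7 + 1*8)*(¼) = (-7 + 8)*(¼) = 1*(¼) = ¼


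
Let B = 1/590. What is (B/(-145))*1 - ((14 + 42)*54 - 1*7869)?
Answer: 414489749/85550 ≈ 4845.0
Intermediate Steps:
B = 1/590 ≈ 0.0016949
(B/(-145))*1 - ((14 + 42)*54 - 1*7869) = ((1/590)/(-145))*1 - ((14 + 42)*54 - 1*7869) = ((1/590)*(-1/145))*1 - (56*54 - 7869) = -1/85550*1 - (3024 - 7869) = -1/85550 - 1*(-4845) = -1/85550 + 4845 = 414489749/85550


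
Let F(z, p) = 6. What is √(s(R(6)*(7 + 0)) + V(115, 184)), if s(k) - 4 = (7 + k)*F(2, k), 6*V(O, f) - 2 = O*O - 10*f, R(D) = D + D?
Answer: √88122/6 ≈ 49.476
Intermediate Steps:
R(D) = 2*D
V(O, f) = ⅓ - 5*f/3 + O²/6 (V(O, f) = ⅓ + (O*O - 10*f)/6 = ⅓ + (O² - 10*f)/6 = ⅓ + (-5*f/3 + O²/6) = ⅓ - 5*f/3 + O²/6)
s(k) = 46 + 6*k (s(k) = 4 + (7 + k)*6 = 4 + (42 + 6*k) = 46 + 6*k)
√(s(R(6)*(7 + 0)) + V(115, 184)) = √((46 + 6*((2*6)*(7 + 0))) + (⅓ - 5/3*184 + (⅙)*115²)) = √((46 + 6*(12*7)) + (⅓ - 920/3 + (⅙)*13225)) = √((46 + 6*84) + (⅓ - 920/3 + 13225/6)) = √((46 + 504) + 11387/6) = √(550 + 11387/6) = √(14687/6) = √88122/6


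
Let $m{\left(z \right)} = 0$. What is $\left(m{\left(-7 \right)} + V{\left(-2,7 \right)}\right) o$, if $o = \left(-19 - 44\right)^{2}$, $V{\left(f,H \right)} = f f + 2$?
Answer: $23814$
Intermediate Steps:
$V{\left(f,H \right)} = 2 + f^{2}$ ($V{\left(f,H \right)} = f^{2} + 2 = 2 + f^{2}$)
$o = 3969$ ($o = \left(-63\right)^{2} = 3969$)
$\left(m{\left(-7 \right)} + V{\left(-2,7 \right)}\right) o = \left(0 + \left(2 + \left(-2\right)^{2}\right)\right) 3969 = \left(0 + \left(2 + 4\right)\right) 3969 = \left(0 + 6\right) 3969 = 6 \cdot 3969 = 23814$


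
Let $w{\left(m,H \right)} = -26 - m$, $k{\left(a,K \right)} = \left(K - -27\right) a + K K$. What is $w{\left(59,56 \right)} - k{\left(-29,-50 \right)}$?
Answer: $-3252$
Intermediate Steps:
$k{\left(a,K \right)} = K^{2} + a \left(27 + K\right)$ ($k{\left(a,K \right)} = \left(K + 27\right) a + K^{2} = \left(27 + K\right) a + K^{2} = a \left(27 + K\right) + K^{2} = K^{2} + a \left(27 + K\right)$)
$w{\left(59,56 \right)} - k{\left(-29,-50 \right)} = \left(-26 - 59\right) - \left(\left(-50\right)^{2} + 27 \left(-29\right) - -1450\right) = \left(-26 - 59\right) - \left(2500 - 783 + 1450\right) = -85 - 3167 = -3252$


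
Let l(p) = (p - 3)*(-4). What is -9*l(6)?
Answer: 108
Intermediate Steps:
l(p) = 12 - 4*p (l(p) = (-3 + p)*(-4) = 12 - 4*p)
-9*l(6) = -9*(12 - 4*6) = -9*(12 - 24) = -9*(-12) = 108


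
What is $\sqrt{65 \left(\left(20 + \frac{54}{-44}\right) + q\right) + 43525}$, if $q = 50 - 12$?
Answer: $\frac{3 \sqrt{2539130}}{22} \approx 217.29$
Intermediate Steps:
$q = 38$
$\sqrt{65 \left(\left(20 + \frac{54}{-44}\right) + q\right) + 43525} = \sqrt{65 \left(\left(20 + \frac{54}{-44}\right) + 38\right) + 43525} = \sqrt{65 \left(\left(20 + 54 \left(- \frac{1}{44}\right)\right) + 38\right) + 43525} = \sqrt{65 \left(\left(20 - \frac{27}{22}\right) + 38\right) + 43525} = \sqrt{65 \left(\frac{413}{22} + 38\right) + 43525} = \sqrt{65 \cdot \frac{1249}{22} + 43525} = \sqrt{\frac{81185}{22} + 43525} = \sqrt{\frac{1038735}{22}} = \frac{3 \sqrt{2539130}}{22}$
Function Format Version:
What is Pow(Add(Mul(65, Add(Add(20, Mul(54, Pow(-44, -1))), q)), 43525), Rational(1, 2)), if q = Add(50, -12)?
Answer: Mul(Rational(3, 22), Pow(2539130, Rational(1, 2))) ≈ 217.29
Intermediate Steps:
q = 38
Pow(Add(Mul(65, Add(Add(20, Mul(54, Pow(-44, -1))), q)), 43525), Rational(1, 2)) = Pow(Add(Mul(65, Add(Add(20, Mul(54, Pow(-44, -1))), 38)), 43525), Rational(1, 2)) = Pow(Add(Mul(65, Add(Add(20, Mul(54, Rational(-1, 44))), 38)), 43525), Rational(1, 2)) = Pow(Add(Mul(65, Add(Add(20, Rational(-27, 22)), 38)), 43525), Rational(1, 2)) = Pow(Add(Mul(65, Add(Rational(413, 22), 38)), 43525), Rational(1, 2)) = Pow(Add(Mul(65, Rational(1249, 22)), 43525), Rational(1, 2)) = Pow(Add(Rational(81185, 22), 43525), Rational(1, 2)) = Pow(Rational(1038735, 22), Rational(1, 2)) = Mul(Rational(3, 22), Pow(2539130, Rational(1, 2)))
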